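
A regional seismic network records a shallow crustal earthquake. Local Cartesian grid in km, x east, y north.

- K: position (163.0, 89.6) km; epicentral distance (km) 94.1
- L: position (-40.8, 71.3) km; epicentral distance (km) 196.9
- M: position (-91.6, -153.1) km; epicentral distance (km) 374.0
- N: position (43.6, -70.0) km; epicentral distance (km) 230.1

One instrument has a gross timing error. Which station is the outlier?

Solve using three stations at a time. Using L, M, N (subtract circle equations pairwise → linear system) gives (x, y) ≈ (145.0, 136.6).
Distances from that point to each station vs reported:
  K: calculated 50.3 vs reported 94.1 → residual 43.8 km
  L: calculated 196.9 vs reported 196.9 → residual 0.0 km
  M: calculated 374.0 vs reported 374.0 → residual 0.0 km
  N: calculated 230.1 vs reported 230.1 → residual 0.0 km
L, M, N are mutually consistent (residuals ≈ 0); K is off by 43.8 km.

K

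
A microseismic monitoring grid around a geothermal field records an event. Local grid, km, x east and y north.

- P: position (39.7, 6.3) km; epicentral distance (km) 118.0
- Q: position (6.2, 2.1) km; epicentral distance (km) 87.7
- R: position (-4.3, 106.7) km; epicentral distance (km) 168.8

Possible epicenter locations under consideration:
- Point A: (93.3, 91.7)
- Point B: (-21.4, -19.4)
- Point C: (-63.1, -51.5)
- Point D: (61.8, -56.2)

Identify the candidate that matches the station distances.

Point C

For each candidate, compare |candidate − station| to the reported distance:
Point A: residuals P 17.2, Q 37.3, R 70.1 → max 70.1 km
Point B: residuals P 51.7, Q 52.7, R 41.5 → max 52.7 km
Point C: residuals P 0.1, Q 0.1, R 0.0 → max 0.1 km
Point D: residuals P 51.7, Q 7.1, R 7.0 → max 51.7 km
Only Point C has all residuals ≈ 0.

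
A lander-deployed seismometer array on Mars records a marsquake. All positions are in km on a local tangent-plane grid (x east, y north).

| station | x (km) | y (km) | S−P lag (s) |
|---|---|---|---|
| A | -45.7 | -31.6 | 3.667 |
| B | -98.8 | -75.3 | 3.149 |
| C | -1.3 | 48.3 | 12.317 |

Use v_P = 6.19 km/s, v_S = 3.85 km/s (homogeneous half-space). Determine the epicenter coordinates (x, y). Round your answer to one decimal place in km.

(-77.3, -51.5)

Distance from S−P lag: d = Δt · v_P v_S / (v_P − v_S) = Δt · (6.19·3.85)/(6.19−3.85) ≈ 10.1844·Δt.
So d_A = 37.35, d_B = 32.07, d_C = 125.44 km.
Circle about each station: (x + 45.7)² + (y + 31.6)² = 37.35²; (x + 98.8)² + (y + 75.3)² = 32.07²; (x + 1.3)² + (y − 48.3)² = 125.44².
Subtracting the A equation from the B and C equations removes the quadratic terms:
-106.2 x − 87.4 y = 12711.02
88.8 x + 159.8 y = -15092.64
Solving the 2×2 system: x ≈ -77.3, y ≈ -51.5 km.
Check against A (with the unrounded x, y): √((x + 45.7)²+(y + 31.6)²) = 37.35 ≈ 37.35 km. ✓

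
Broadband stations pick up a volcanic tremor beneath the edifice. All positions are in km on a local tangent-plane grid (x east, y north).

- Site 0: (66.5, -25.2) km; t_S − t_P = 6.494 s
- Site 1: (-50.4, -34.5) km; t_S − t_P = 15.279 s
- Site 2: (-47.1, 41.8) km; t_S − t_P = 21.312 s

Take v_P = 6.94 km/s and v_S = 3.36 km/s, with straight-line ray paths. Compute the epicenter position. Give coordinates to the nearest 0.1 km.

Distance from S−P lag: d = Δt · v_P v_S / (v_P − v_S) = Δt · (6.94·3.36)/(6.94−3.36) ≈ 6.5135·Δt.
So d_Site 0 = 42.30, d_Site 1 = 99.52, d_Site 2 = 138.82 km.
Circle about each station: (x − 66.5)² + (y + 25.2)² = 42.30²; (x + 50.4)² + (y + 34.5)² = 99.52²; (x + 47.1)² + (y − 41.8)² = 138.82².
Subtracting the Site 0 equation from the Site 1 and Site 2 equations removes the quadratic terms:
-233.8 x − 18.6 y = -9441.82
-227.2 x + 134.0 y = -18573.34
Solving the 2×2 system: x ≈ 45.3, y ≈ -61.8 km.

(45.3, -61.8)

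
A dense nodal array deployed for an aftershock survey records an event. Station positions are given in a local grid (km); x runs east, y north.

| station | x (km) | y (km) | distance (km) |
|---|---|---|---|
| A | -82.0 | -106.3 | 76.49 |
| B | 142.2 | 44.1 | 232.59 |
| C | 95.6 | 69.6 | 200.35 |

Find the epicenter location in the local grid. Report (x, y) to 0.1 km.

Circle about each station: (x + 82.0)² + (y + 106.3)² = 76.49²; (x − 142.2)² + (y − 44.1)² = 232.59²; (x − 95.6)² + (y − 69.6)² = 200.35².
Subtracting pairs of circle equations eliminates x²+y² and gives linear equations (the radical axes):
448.4 x + 300.8 y = -44105.43
355.2 x + 351.8 y = -38329.57
Solving the 2×2 system: x ≈ -78.3, y ≈ -29.9 km.
Check against A (with the unrounded x, y): √((x + 82.0)²+(y + 106.3)²) = 76.51 ≈ 76.49 km. ✓

(-78.3, -29.9)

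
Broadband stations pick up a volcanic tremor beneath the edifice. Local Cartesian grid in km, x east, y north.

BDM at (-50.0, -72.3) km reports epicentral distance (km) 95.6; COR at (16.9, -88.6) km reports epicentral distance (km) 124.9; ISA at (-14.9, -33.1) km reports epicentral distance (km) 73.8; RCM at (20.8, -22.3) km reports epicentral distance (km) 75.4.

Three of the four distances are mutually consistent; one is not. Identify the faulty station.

ISA

Solve using three stations at a time. Using BDM, COR, RCM (subtract circle equations pairwise → linear system) gives (x, y) ≈ (-39.7, 22.8).
Distances from that point to each station vs reported:
  BDM: calculated 95.6 vs reported 95.6 → residual 0.0 km
  COR: calculated 124.9 vs reported 124.9 → residual 0.0 km
  ISA: calculated 61.1 vs reported 73.8 → residual 12.7 km
  RCM: calculated 75.4 vs reported 75.4 → residual 0.0 km
BDM, COR, RCM are mutually consistent (residuals ≈ 0); ISA is off by 12.7 km.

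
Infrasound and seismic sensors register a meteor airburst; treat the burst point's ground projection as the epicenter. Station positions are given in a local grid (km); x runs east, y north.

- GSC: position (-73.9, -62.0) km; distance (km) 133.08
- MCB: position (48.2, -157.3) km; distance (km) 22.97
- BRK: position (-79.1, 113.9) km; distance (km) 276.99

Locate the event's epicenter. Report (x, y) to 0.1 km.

(35.0, -138.5)

Circle about each station: (x + 73.9)² + (y + 62.0)² = 133.08²; (x − 48.2)² + (y + 157.3)² = 22.97²; (x + 79.1)² + (y − 113.9)² = 276.99².
Subtracting pairs of circle equations eliminates x²+y² and gives linear equations (the radical axes):
244.2 x − 190.6 y = 34943.99
-10.4 x + 351.8 y = -49088.36
Solving the 2×2 system: x ≈ 35.0, y ≈ -138.5 km.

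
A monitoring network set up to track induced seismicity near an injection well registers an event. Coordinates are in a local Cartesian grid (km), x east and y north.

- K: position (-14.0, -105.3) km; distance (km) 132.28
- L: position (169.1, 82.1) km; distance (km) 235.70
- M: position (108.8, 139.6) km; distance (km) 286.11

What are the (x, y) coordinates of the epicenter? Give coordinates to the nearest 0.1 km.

111.7 km east, -146.5 km north

Circle about each station: (x + 14.0)² + (y + 105.3)² = 132.28²; (x − 169.1)² + (y − 82.1)² = 235.70²; (x − 108.8)² + (y − 139.6)² = 286.11².
Subtracting pairs of circle equations eliminates x²+y² and gives linear equations (the radical axes):
366.2 x + 374.8 y = -14005.36
245.6 x + 489.8 y = -44319.42
Solving the 2×2 system: x ≈ 111.7, y ≈ -146.5 km.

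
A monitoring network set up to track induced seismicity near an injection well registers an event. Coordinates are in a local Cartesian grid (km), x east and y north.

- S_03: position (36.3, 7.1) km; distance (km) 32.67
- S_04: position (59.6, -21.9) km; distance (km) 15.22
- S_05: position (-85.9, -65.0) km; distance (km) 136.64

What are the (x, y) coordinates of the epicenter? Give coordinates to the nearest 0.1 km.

Circle about each station: (x − 36.3)² + (y − 7.1)² = 32.67²; (x − 59.6)² + (y + 21.9)² = 15.22²; (x + 85.9)² + (y + 65.0)² = 136.64².
Subtracting the S_03 equation from the S_04 and S_05 equations removes the quadratic terms:
46.6 x − 58.0 y = 3499.35
-244.4 x − 144.2 y = -7367.45
Solving the 2×2 system: x ≈ 44.6, y ≈ -24.5 km.
Check against S_03 (with the unrounded x, y): √((x − 36.3)²+(y − 7.1)²) = 32.67 ≈ 32.67 km. ✓

44.6 km east, -24.5 km north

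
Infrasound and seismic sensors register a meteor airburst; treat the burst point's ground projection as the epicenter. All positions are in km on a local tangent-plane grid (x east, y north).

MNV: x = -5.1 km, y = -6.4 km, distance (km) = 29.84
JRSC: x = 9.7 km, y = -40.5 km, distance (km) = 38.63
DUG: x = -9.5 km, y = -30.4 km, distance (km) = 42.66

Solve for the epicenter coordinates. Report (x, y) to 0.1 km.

(24.7, -4.9)

Circle about each station: (x + 5.1)² + (y + 6.4)² = 29.84²; (x − 9.7)² + (y + 40.5)² = 38.63²; (x + 9.5)² + (y + 30.4)² = 42.66².
Subtracting the MNV equation from the JRSC and DUG equations removes the quadratic terms:
29.6 x − 68.2 y = 1065.52
-8.8 x − 48.0 y = 17.99
Solving the 2×2 system: x ≈ 24.7, y ≈ -4.9 km.
Check against MNV (with the unrounded x, y): √((x + 5.1)²+(y + 6.4)²) = 29.84 ≈ 29.84 km. ✓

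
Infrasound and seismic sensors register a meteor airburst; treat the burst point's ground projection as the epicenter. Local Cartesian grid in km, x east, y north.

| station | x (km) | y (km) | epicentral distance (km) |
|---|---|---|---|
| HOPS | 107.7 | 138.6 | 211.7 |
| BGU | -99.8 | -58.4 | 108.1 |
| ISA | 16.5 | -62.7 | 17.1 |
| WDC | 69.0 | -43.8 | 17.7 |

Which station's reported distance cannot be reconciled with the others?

WDC

Solve using three stations at a time. Using HOPS, BGU, ISA (subtract circle equations pairwise → linear system) gives (x, y) ≈ (7.8, -48.0).
Distances from that point to each station vs reported:
  HOPS: calculated 211.7 vs reported 211.7 → residual 0.0 km
  BGU: calculated 108.1 vs reported 108.1 → residual 0.0 km
  ISA: calculated 17.1 vs reported 17.1 → residual 0.0 km
  WDC: calculated 61.4 vs reported 17.7 → residual 43.7 km
HOPS, BGU, ISA are mutually consistent (residuals ≈ 0); WDC is off by 43.7 km.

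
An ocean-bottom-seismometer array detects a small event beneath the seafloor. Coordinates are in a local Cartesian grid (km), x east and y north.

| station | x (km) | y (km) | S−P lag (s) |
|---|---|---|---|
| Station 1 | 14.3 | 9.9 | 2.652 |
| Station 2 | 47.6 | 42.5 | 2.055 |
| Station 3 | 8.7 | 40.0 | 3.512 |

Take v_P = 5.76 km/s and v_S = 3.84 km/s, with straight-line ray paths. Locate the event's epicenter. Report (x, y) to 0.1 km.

x ≈ 43.4 km, y ≈ 19.2 km

Distance from S−P lag: d = Δt · v_P v_S / (v_P − v_S) = Δt · (5.76·3.84)/(5.76−3.84) ≈ 11.5200·Δt.
So d_Station 1 = 30.55, d_Station 2 = 23.67, d_Station 3 = 40.46 km.
Circle about each station: (x − 14.3)² + (y − 9.9)² = 30.55²; (x − 47.6)² + (y − 42.5)² = 23.67²; (x − 8.7)² + (y − 40.0)² = 40.46².
Subtracting the Station 1 equation from the Station 2 and Station 3 equations removes the quadratic terms:
66.6 x + 65.2 y = 4142.54
-11.2 x + 60.2 y = 669.48
Solving the 2×2 system: x ≈ 43.4, y ≈ 19.2 km.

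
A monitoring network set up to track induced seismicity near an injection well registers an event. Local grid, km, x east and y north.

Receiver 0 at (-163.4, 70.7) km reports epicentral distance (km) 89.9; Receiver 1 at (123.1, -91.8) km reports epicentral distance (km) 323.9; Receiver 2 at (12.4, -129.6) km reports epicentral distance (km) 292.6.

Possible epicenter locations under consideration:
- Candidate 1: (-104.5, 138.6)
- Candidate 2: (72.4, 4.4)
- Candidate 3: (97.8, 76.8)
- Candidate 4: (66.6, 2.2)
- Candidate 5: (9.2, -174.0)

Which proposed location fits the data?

For each candidate, compare |candidate − station| to the reported distance:
Candidate 1: residuals Receiver 0 0.0, Receiver 1 0.0, Receiver 2 0.0 → max 0.0 km
Candidate 2: residuals Receiver 0 155.0, Receiver 1 215.2, Receiver 2 145.8 → max 215.2 km
Candidate 3: residuals Receiver 0 171.4, Receiver 1 153.4, Receiver 2 69.2 → max 171.4 km
Candidate 4: residuals Receiver 0 150.1, Receiver 1 214.2, Receiver 2 150.1 → max 214.2 km
Candidate 5: residuals Receiver 0 209.5, Receiver 1 183.4, Receiver 2 248.1 → max 248.1 km
Only Candidate 1 has all residuals ≈ 0.

Candidate 1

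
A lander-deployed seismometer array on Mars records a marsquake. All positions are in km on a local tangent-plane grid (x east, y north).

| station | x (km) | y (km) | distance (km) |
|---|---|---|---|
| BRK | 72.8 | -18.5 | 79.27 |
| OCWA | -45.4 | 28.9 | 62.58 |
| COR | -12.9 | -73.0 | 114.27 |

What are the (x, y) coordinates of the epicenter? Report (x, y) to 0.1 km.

Circle about each station: (x − 72.8)² + (y + 18.5)² = 79.27²; (x + 45.4)² + (y − 28.9)² = 62.58²; (x + 12.9)² + (y + 73.0)² = 114.27².
Subtracting the BRK equation from the OCWA and COR equations removes the quadratic terms:
-236.4 x + 94.8 y = -378.24
-171.4 x − 109.0 y = -6920.58
Solving the 2×2 system: x ≈ 16.6, y ≈ 37.4 km.
Check against BRK (with the unrounded x, y): √((x − 72.8)²+(y + 18.5)²) = 79.27 ≈ 79.27 km. ✓

(16.6, 37.4)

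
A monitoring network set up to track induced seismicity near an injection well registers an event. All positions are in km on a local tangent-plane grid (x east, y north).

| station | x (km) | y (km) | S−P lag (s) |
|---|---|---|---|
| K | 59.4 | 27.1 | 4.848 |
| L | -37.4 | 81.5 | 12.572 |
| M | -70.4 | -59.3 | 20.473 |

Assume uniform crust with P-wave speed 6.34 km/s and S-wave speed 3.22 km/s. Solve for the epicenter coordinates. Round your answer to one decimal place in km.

Distance from S−P lag: d = Δt · v_P v_S / (v_P − v_S) = Δt · (6.34·3.22)/(6.34−3.22) ≈ 6.5432·Δt.
So d_K = 31.72, d_L = 82.26, d_M = 133.96 km.
Circle about each station: (x − 59.4)² + (y − 27.1)² = 31.72²; (x + 37.4)² + (y − 81.5)² = 82.26²; (x + 70.4)² + (y + 59.3)² = 133.96².
Subtracting the K equation from the L and M equations removes the quadratic terms:
-193.6 x + 108.8 y = -1982.31
-259.6 x − 172.8 y = -12729.24
Solving the 2×2 system: x ≈ 28.0, y ≈ 31.6 km.

28.0 km east, 31.6 km north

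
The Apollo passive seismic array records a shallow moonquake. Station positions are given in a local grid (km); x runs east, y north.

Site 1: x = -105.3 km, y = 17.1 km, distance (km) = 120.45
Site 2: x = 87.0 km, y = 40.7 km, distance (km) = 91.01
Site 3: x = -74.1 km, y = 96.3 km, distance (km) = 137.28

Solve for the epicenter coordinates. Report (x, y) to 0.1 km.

x ≈ 11.9 km, y ≈ -10.7 km

Circle about each station: (x + 105.3)² + (y − 17.1)² = 120.45²; (x − 87.0)² + (y − 40.7)² = 91.01²; (x + 74.1)² + (y − 96.3)² = 137.28².
Subtracting pairs of circle equations eliminates x²+y² and gives linear equations (the radical axes):
384.6 x + 47.2 y = 4070.37
62.4 x + 158.4 y = -953.60
Solving the 2×2 system: x ≈ 11.9, y ≈ -10.7 km.
Check against Site 1 (with the unrounded x, y): √((x + 105.3)²+(y − 17.1)²) = 120.45 ≈ 120.45 km. ✓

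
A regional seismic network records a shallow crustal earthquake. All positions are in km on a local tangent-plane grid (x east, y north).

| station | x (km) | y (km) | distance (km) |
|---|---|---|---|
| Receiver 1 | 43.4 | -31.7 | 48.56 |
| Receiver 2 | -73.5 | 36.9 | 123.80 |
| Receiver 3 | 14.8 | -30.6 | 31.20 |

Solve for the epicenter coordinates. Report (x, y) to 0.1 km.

Circle about each station: (x − 43.4)² + (y + 31.7)² = 48.56²; (x + 73.5)² + (y − 36.9)² = 123.80²; (x − 14.8)² + (y + 30.6)² = 31.20².
Subtracting pairs of circle equations eliminates x²+y² and gives linear equations (the radical axes):
-233.8 x + 137.2 y = -9092.96
-57.2 x + 2.2 y = -348.42
Solving the 2×2 system: x ≈ 3.8, y ≈ -59.8 km.

(3.8, -59.8)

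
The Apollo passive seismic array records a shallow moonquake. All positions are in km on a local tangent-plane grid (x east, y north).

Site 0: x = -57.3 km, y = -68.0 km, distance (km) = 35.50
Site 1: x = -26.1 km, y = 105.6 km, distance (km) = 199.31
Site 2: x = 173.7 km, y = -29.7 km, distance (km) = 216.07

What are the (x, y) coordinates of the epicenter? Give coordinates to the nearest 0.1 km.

Circle about each station: (x + 57.3)² + (y + 68.0)² = 35.50²; (x + 26.1)² + (y − 105.6)² = 199.31²; (x − 173.7)² + (y + 29.7)² = 216.07².
Subtracting pairs of circle equations eliminates x²+y² and gives linear equations (the radical axes):
62.4 x + 347.2 y = -34538.95
462.0 x + 76.6 y = -22279.50
Solving the 2×2 system: x ≈ -32.7, y ≈ -93.6 km.

x ≈ -32.7 km, y ≈ -93.6 km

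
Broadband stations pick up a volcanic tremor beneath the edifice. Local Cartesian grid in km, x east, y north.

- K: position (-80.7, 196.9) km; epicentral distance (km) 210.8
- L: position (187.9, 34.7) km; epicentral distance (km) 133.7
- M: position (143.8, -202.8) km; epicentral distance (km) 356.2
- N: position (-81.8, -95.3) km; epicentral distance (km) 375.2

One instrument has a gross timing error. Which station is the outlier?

Solve using three stations at a time. Using K, L, M (subtract circle equations pairwise → linear system) gives (x, y) ≈ (125.5, 152.9).
Distances from that point to each station vs reported:
  K: calculated 210.8 vs reported 210.8 → residual 0.0 km
  L: calculated 133.7 vs reported 133.7 → residual 0.0 km
  M: calculated 356.2 vs reported 356.2 → residual 0.0 km
  N: calculated 323.4 vs reported 375.2 → residual 51.8 km
K, L, M are mutually consistent (residuals ≈ 0); N is off by 51.8 km.

N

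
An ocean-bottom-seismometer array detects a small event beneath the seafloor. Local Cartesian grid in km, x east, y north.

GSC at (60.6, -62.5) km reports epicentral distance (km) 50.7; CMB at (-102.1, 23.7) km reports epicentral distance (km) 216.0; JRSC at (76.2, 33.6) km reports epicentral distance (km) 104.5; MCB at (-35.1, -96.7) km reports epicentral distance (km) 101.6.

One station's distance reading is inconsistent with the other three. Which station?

JRSC

Solve using three stations at a time. Using GSC, CMB, MCB (subtract circle equations pairwise → linear system) gives (x, y) ≈ (65.2, -112.9).
Distances from that point to each station vs reported:
  GSC: calculated 50.7 vs reported 50.7 → residual 0.0 km
  CMB: calculated 216.0 vs reported 216.0 → residual 0.0 km
  JRSC: calculated 147.0 vs reported 104.5 → residual 42.5 km
  MCB: calculated 101.6 vs reported 101.6 → residual 0.0 km
GSC, CMB, MCB are mutually consistent (residuals ≈ 0); JRSC is off by 42.5 km.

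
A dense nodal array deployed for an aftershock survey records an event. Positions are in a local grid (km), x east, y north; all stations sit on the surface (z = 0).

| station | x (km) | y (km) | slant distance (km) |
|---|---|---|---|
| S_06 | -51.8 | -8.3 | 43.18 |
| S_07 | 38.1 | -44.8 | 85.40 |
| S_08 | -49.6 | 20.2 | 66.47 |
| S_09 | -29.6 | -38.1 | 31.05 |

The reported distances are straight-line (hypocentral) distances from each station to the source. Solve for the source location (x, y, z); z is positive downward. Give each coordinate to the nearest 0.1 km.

(-42.3, -39.5, 28.3)

Each station gives a sphere (x−x_i)² + (y−y_i)² + z² = d_i² (stations at z=0).
Subtracting the S_06 sphere from S_07 and S_08: z² cancels, leaving linear equations in x and y:
179.8 x − 73.0 y = -4722.13
4.4 x + 57.0 y = -2437.68
Solving: x ≈ -42.301, y ≈ -39.501 km (keep extra digits for the depth step; rounded: -42.3, -39.5).
Then from the S_06 sphere: z² = 43.18² − (x + 51.8)² − (y + 8.3)² with x = -42.301, y = -39.501, so z ≈ 28.298 ≈ 28.3 km.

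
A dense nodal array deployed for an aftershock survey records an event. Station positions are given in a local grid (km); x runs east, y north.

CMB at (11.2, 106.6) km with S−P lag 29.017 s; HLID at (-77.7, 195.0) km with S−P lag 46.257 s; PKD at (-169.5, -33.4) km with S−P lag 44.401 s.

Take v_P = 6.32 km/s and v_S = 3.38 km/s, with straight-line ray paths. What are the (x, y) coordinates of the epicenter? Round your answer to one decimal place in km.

Distance from S−P lag: d = Δt · v_P v_S / (v_P − v_S) = Δt · (6.32·3.38)/(6.32−3.38) ≈ 7.2659·Δt.
So d_CMB = 210.83, d_HLID = 336.10, d_PKD = 322.61 km.
Circle about each station: (x − 11.2)² + (y − 106.6)² = 210.83²; (x + 77.7)² + (y − 195.0)² = 336.10²; (x + 169.5)² + (y + 33.4)² = 322.61².
Subtracting pairs of circle equations eliminates x²+y² and gives linear equations (the radical axes):
-177.8 x + 176.8 y = -35940.63
-361.4 x − 280.0 y = -41271.11
Solving the 2×2 system: x ≈ 152.7, y ≈ -49.7 km.

x ≈ 152.7 km, y ≈ -49.7 km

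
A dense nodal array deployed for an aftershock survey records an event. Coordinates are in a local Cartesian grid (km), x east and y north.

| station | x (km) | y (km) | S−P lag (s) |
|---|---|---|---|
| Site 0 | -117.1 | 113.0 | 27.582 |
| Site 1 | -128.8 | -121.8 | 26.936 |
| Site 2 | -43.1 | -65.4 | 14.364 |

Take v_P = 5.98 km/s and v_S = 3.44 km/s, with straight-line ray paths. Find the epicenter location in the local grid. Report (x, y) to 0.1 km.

(63.4, -18.6)

Distance from S−P lag: d = Δt · v_P v_S / (v_P − v_S) = Δt · (5.98·3.44)/(5.98−3.44) ≈ 8.0989·Δt.
So d_Site 0 = 223.38, d_Site 1 = 218.15, d_Site 2 = 116.33 km.
Circle about each station: (x + 117.1)² + (y − 113.0)² = 223.38²; (x + 128.8)² + (y + 121.8)² = 218.15²; (x + 43.1)² + (y + 65.4)² = 116.33².
Subtracting the Site 0 equation from the Site 1 and Site 2 equations removes the quadratic terms:
-23.4 x − 469.6 y = 7252.47
148.0 x − 356.8 y = 16019.32
Solving the 2×2 system: x ≈ 63.4, y ≈ -18.6 km.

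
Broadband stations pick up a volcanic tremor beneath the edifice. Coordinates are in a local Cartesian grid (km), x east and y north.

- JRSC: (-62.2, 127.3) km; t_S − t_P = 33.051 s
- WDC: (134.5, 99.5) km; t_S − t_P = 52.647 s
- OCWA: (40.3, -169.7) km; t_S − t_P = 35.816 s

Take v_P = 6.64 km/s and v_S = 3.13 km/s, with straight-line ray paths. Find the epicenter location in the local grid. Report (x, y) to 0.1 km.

x ≈ -137.1 km, y ≈ -53.5 km

Distance from S−P lag: d = Δt · v_P v_S / (v_P − v_S) = Δt · (6.64·3.13)/(6.64−3.13) ≈ 5.9211·Δt.
So d_JRSC = 195.70, d_WDC = 311.73, d_OCWA = 212.07 km.
Circle about each station: (x + 62.2)² + (y − 127.3)² = 195.70²; (x − 134.5)² + (y − 99.5)² = 311.73²; (x − 40.3)² + (y + 169.7)² = 212.07².
Subtracting the JRSC equation from the WDC and OCWA equations removes the quadratic terms:
393.4 x − 55.6 y = -50960.73
205.0 x − 594.0 y = 3672.86
Solving the 2×2 system: x ≈ -137.1, y ≈ -53.5 km.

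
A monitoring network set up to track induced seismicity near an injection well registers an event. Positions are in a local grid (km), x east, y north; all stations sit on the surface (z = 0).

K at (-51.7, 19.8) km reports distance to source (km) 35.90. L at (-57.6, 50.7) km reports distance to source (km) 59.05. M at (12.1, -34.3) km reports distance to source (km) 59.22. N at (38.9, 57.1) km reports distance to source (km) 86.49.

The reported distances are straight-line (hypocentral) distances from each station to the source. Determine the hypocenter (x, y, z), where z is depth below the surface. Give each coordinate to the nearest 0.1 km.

Each station gives a sphere (x−x_i)² + (y−y_i)² + z² = d_i² (stations at z=0).
Subtracting the K sphere from L and M: z² cancels, leaving linear equations in x and y:
-11.8 x + 61.8 y = 625.23
127.6 x − 108.2 y = -3960.23
Solving: x ≈ -26.796, y ≈ 5.001 km (keep extra digits for the depth step; rounded: -26.8, 5.0).
Then from the K sphere: z² = 35.90² − (x + 51.7)² − (y − 19.8)² with x = -26.796, y = 5.001, so z ≈ 21.204 ≈ 21.2 km.

x ≈ -26.8 km, y ≈ 5.0 km, depth ≈ 21.2 km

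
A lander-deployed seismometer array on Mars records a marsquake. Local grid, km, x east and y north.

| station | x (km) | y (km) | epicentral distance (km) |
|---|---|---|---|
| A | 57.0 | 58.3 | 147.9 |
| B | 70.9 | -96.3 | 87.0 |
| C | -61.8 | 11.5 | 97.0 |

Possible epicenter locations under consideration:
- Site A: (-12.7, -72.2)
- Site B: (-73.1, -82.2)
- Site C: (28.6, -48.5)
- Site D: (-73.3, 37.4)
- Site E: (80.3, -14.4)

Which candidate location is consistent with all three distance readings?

Site A

For each candidate, compare |candidate − station| to the reported distance:
Site A: residuals A 0.0, B 0.0, C 0.0 → max 0.0 km
Site B: residuals A 43.6, B 57.7, C 2.6 → max 57.7 km
Site C: residuals A 37.4, B 23.2, C 11.5 → max 37.4 km
Site D: residuals A 15.9, B 109.6, C 68.7 → max 109.6 km
Site E: residuals A 71.6, B 4.6, C 47.4 → max 71.6 km
Only Site A has all residuals ≈ 0.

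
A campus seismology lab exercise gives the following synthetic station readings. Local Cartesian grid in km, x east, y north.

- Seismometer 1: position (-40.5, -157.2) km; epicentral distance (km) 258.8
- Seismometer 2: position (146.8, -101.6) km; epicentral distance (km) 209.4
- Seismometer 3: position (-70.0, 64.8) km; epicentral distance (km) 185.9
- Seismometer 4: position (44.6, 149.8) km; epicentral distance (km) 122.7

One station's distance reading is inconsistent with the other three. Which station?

Solve using three stations at a time. Using Seismometer 1, Seismometer 3, Seismometer 4 (subtract circle equations pairwise → linear system) gives (x, y) ≈ (115.3, 49.5).
Distances from that point to each station vs reported:
  Seismometer 1: calculated 258.8 vs reported 258.8 → residual 0.0 km
  Seismometer 2: calculated 154.3 vs reported 209.4 → residual 55.1 km
  Seismometer 3: calculated 185.9 vs reported 185.9 → residual 0.0 km
  Seismometer 4: calculated 122.7 vs reported 122.7 → residual 0.0 km
Seismometer 1, Seismometer 3, Seismometer 4 are mutually consistent (residuals ≈ 0); Seismometer 2 is off by 55.1 km.

Seismometer 2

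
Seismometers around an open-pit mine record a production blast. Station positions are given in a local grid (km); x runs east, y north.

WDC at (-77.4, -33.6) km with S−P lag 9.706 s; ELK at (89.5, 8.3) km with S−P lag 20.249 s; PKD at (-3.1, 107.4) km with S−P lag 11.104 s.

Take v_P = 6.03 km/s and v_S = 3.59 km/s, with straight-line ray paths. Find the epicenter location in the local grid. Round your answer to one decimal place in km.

Distance from S−P lag: d = Δt · v_P v_S / (v_P − v_S) = Δt · (6.03·3.59)/(6.03−3.59) ≈ 8.8720·Δt.
So d_WDC = 86.11, d_ELK = 179.65, d_PKD = 98.51 km.
Circle about each station: (x + 77.4)² + (y + 33.6)² = 86.11²; (x − 89.5)² + (y − 8.3)² = 179.65²; (x + 3.1)² + (y − 107.4)² = 98.51².
Subtracting the WDC equation from the ELK and PKD equations removes the quadratic terms:
333.8 x + 83.8 y = -23899.77
148.6 x + 282.0 y = 2135.36
Solving the 2×2 system: x ≈ -84.7, y ≈ 52.2 km.

x ≈ -84.7 km, y ≈ 52.2 km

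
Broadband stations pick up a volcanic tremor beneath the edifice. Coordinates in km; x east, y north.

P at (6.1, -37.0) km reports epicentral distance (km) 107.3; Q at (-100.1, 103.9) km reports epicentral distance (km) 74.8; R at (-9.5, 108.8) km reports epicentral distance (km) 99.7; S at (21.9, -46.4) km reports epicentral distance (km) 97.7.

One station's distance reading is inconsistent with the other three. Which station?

S

Solve using three stations at a time. Using P, Q, R (subtract circle equations pairwise → linear system) gives (x, y) ≈ (-74.8, 33.5).
Distances from that point to each station vs reported:
  P: calculated 107.3 vs reported 107.3 → residual 0.0 km
  Q: calculated 74.8 vs reported 74.8 → residual 0.0 km
  R: calculated 99.7 vs reported 99.7 → residual 0.0 km
  S: calculated 125.4 vs reported 97.7 → residual 27.7 km
P, Q, R are mutually consistent (residuals ≈ 0); S is off by 27.7 km.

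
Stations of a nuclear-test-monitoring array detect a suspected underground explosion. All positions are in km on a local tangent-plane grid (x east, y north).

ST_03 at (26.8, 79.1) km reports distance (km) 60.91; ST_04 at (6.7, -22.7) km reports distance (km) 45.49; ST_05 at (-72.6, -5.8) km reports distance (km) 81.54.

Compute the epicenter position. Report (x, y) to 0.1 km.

Circle about each station: (x − 26.8)² + (y − 79.1)² = 60.91²; (x − 6.7)² + (y + 22.7)² = 45.49²; (x + 72.6)² + (y + 5.8)² = 81.54².
Subtracting pairs of circle equations eliminates x²+y² and gives linear equations (the radical axes):
-40.2 x − 203.6 y = -4774.18
-198.8 x − 169.8 y = -4609.39
Solving the 2×2 system: x ≈ 3.8, y ≈ 22.7 km.
Check against ST_03 (with the unrounded x, y): √((x − 26.8)²+(y − 79.1)²) = 60.91 ≈ 60.91 km. ✓

3.8 km east, 22.7 km north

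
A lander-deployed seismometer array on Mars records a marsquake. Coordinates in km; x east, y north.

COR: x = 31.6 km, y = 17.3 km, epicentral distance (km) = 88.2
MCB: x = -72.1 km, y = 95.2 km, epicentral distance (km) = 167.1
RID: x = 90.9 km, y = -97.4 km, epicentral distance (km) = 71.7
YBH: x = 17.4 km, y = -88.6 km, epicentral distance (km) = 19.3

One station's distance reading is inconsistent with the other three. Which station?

MCB

Solve using three stations at a time. Using COR, RID, YBH (subtract circle equations pairwise → linear system) gives (x, y) ≈ (24.4, -70.6).
Distances from that point to each station vs reported:
  COR: calculated 88.2 vs reported 88.2 → residual 0.0 km
  MCB: calculated 191.8 vs reported 167.1 → residual 24.7 km
  RID: calculated 71.7 vs reported 71.7 → residual 0.0 km
  YBH: calculated 19.3 vs reported 19.3 → residual 0.0 km
COR, RID, YBH are mutually consistent (residuals ≈ 0); MCB is off by 24.7 km.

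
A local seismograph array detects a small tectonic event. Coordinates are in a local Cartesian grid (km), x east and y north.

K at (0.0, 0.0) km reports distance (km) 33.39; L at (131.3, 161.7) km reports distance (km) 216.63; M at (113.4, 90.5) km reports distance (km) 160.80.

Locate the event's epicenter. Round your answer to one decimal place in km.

(-29.2, 16.2)

Circle about each station: x² + y² = 33.39²; (x − 131.3)² + (y − 161.7)² = 216.63²; (x − 113.4)² + (y − 90.5)² = 160.80².
Subtracting the K equation from the L and M equations removes the quadratic terms:
262.6 x + 323.4 y = -2427.08
226.8 x + 181.0 y = -3691.94
Solving the 2×2 system: x ≈ -29.2, y ≈ 16.2 km.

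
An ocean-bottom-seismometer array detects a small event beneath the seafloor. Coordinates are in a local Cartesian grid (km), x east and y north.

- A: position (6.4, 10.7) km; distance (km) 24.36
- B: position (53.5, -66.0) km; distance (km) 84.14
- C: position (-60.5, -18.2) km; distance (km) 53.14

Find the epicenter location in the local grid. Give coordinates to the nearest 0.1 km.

(-8.2, -8.8)

Circle about each station: (x − 6.4)² + (y − 10.7)² = 24.36²; (x − 53.5)² + (y + 66.0)² = 84.14²; (x + 60.5)² + (y + 18.2)² = 53.14².
Subtracting the A equation from the B and C equations removes the quadratic terms:
94.2 x − 153.4 y = 576.67
-133.8 x − 57.8 y = 1605.59
Solving the 2×2 system: x ≈ -8.2, y ≈ -8.8 km.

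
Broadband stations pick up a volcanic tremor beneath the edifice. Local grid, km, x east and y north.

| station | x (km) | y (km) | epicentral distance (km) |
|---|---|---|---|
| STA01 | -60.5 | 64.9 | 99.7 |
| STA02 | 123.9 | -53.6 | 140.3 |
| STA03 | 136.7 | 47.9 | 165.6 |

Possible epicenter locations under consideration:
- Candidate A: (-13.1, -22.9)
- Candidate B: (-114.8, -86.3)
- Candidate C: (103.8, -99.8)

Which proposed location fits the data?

For each candidate, compare |candidate − station| to the reported distance:
Candidate A: residuals STA01 0.1, STA02 0.1, STA03 0.1 → max 0.1 km
Candidate B: residuals STA01 61.0, STA02 100.6, STA03 119.5 → max 119.5 km
Candidate C: residuals STA01 132.9, STA02 89.9, STA03 14.3 → max 132.9 km
Only Candidate A has all residuals ≈ 0.

Candidate A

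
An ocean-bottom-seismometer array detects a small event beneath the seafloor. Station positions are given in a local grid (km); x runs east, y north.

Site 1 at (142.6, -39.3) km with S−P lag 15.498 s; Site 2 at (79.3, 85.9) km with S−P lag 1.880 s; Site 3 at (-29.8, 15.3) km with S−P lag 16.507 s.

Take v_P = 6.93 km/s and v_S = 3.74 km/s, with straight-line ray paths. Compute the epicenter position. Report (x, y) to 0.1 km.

Distance from S−P lag: d = Δt · v_P v_S / (v_P − v_S) = Δt · (6.93·3.74)/(6.93−3.74) ≈ 8.1248·Δt.
So d_Site 1 = 125.92, d_Site 2 = 15.27, d_Site 3 = 134.12 km.
Circle about each station: (x − 142.6)² + (y + 39.3)² = 125.92²; (x − 79.3)² + (y − 85.9)² = 15.27²; (x + 29.8)² + (y − 15.3)² = 134.12².
Subtracting the Site 1 equation from the Site 2 and Site 3 equations removes the quadratic terms:
-126.6 x + 250.4 y = 7410.72
-344.8 x + 109.2 y = -22889.45
Solving the 2×2 system: x ≈ 90.2, y ≈ 75.2 km.
Check against Site 1 (with the unrounded x, y): √((x − 142.6)²+(y + 39.3)²) = 125.92 ≈ 125.92 km. ✓

90.2 km east, 75.2 km north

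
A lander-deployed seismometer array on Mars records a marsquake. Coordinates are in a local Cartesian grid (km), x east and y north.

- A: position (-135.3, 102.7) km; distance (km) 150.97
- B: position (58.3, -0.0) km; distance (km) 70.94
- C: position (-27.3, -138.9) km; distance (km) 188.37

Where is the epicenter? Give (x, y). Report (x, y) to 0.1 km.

Circle about each station: (x + 135.3)² + (y − 102.7)² = 150.97²; (x − 58.3)² + y² = 70.94²; (x + 27.3)² + (y + 138.9)² = 188.37².
Subtracting the A equation from the B and C equations removes the quadratic terms:
387.2 x − 205.4 y = -7695.03
216.0 x − 483.2 y = -21506.20
Solving the 2×2 system: x ≈ 4.9, y ≈ 46.7 km.

x ≈ 4.9 km, y ≈ 46.7 km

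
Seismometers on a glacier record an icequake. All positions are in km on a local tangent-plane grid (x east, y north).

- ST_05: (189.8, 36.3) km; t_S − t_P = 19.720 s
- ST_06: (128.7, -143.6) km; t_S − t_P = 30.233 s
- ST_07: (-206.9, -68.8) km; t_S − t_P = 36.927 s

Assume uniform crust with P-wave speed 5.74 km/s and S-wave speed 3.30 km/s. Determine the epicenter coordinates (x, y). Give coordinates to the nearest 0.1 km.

Distance from S−P lag: d = Δt · v_P v_S / (v_P − v_S) = Δt · (5.74·3.30)/(5.74−3.30) ≈ 7.7631·Δt.
So d_ST_05 = 153.09, d_ST_06 = 234.70, d_ST_07 = 286.67 km.
Circle about each station: (x − 189.8)² + (y − 36.3)² = 153.09²; (x − 128.7)² + (y + 143.6)² = 234.70²; (x + 206.9)² + (y + 68.8)² = 286.67².
Subtracting the ST_05 equation from the ST_06 and ST_07 equations removes the quadratic terms:
-122.2 x − 359.8 y = -31804.62
-793.4 x − 210.2 y = -48543.82
Solving the 2×2 system: x ≈ 41.5, y ≈ 74.3 km.

x ≈ 41.5 km, y ≈ 74.3 km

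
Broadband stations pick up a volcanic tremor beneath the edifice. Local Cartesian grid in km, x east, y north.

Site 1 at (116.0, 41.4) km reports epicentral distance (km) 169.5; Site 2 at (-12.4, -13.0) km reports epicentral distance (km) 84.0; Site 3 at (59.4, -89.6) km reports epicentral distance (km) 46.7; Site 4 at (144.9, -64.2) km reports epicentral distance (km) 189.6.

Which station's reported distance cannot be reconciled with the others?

Solve using three stations at a time. Using Site 1, Site 2, Site 3 (subtract circle equations pairwise → linear system) gives (x, y) ≈ (12.9, -93.1).
Distances from that point to each station vs reported:
  Site 1: calculated 169.5 vs reported 169.5 → residual 0.0 km
  Site 2: calculated 84.0 vs reported 84.0 → residual 0.0 km
  Site 3: calculated 46.7 vs reported 46.7 → residual 0.0 km
  Site 4: calculated 135.2 vs reported 189.6 → residual 54.4 km
Site 1, Site 2, Site 3 are mutually consistent (residuals ≈ 0); Site 4 is off by 54.4 km.

Site 4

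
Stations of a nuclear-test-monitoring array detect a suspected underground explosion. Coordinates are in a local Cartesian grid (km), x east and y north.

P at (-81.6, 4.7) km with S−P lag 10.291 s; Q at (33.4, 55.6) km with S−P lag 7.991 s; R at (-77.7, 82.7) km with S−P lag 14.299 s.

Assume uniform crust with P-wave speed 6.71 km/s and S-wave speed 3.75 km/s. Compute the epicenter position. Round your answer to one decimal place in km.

x ≈ 5.2 km, y ≈ -6.2 km

Distance from S−P lag: d = Δt · v_P v_S / (v_P − v_S) = Δt · (6.71·3.75)/(6.71−3.75) ≈ 8.5008·Δt.
So d_P = 87.48, d_Q = 67.93, d_R = 121.55 km.
Circle about each station: (x + 81.6)² + (y − 4.7)² = 87.48²; (x − 33.4)² + (y − 55.6)² = 67.93²; (x + 77.7)² + (y − 82.7)² = 121.55².
Subtracting the P equation from the Q and R equations removes the quadratic terms:
230.0 x + 101.8 y = 564.54
7.8 x + 156.0 y = -925.72
Solving the 2×2 system: x ≈ 5.2, y ≈ -6.2 km.
Check against P (with the unrounded x, y): √((x + 81.6)²+(y − 4.7)²) = 87.48 ≈ 87.48 km. ✓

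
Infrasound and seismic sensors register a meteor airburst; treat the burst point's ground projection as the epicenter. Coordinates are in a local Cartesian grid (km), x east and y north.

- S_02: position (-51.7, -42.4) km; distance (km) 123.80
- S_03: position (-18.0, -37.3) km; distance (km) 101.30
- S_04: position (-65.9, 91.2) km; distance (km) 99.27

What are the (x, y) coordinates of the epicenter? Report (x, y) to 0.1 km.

Circle about each station: (x + 51.7)² + (y + 42.4)² = 123.80²; (x + 18.0)² + (y + 37.3)² = 101.30²; (x + 65.9)² + (y − 91.2)² = 99.27².
Subtracting pairs of circle equations eliminates x²+y² and gives linear equations (the radical axes):
67.4 x + 10.2 y = 2309.39
-28.4 x + 267.2 y = 13661.51
Solving the 2×2 system: x ≈ 26.1, y ≈ 53.9 km.
Check against S_02 (with the unrounded x, y): √((x + 51.7)²+(y + 42.4)²) = 123.81 ≈ 123.80 km. ✓

(26.1, 53.9)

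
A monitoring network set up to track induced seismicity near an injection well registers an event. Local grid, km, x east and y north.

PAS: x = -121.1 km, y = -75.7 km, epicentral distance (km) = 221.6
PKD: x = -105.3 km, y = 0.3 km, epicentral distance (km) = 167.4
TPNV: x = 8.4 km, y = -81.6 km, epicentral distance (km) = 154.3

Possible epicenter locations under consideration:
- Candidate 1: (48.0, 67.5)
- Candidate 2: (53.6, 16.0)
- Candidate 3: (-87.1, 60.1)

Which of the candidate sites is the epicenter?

Candidate 1

For each candidate, compare |candidate − station| to the reported distance:
Candidate 1: residuals PAS 0.0, PKD 0.0, TPNV 0.0 → max 0.0 km
Candidate 2: residuals PAS 24.3, PKD 7.7, TPNV 46.7 → max 46.7 km
Candidate 3: residuals PAS 81.6, PKD 104.9, TPNV 16.6 → max 104.9 km
Only Candidate 1 has all residuals ≈ 0.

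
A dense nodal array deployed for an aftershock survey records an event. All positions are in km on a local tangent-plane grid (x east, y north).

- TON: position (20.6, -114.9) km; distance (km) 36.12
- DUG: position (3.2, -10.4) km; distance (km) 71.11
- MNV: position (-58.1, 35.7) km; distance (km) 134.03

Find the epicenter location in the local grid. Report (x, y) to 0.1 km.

x ≈ 7.1 km, y ≈ -81.4 km

Circle about each station: (x − 20.6)² + (y + 114.9)² = 36.12²; (x − 3.2)² + (y + 10.4)² = 71.11²; (x + 58.1)² + (y − 35.7)² = 134.03².
Subtracting pairs of circle equations eliminates x²+y² and gives linear equations (the radical axes):
-34.8 x + 209.0 y = -17259.95
-157.4 x + 301.2 y = -25635.66
Solving the 2×2 system: x ≈ 7.1, y ≈ -81.4 km.
Check against TON (with the unrounded x, y): √((x − 20.6)²+(y + 114.9)²) = 36.12 ≈ 36.12 km. ✓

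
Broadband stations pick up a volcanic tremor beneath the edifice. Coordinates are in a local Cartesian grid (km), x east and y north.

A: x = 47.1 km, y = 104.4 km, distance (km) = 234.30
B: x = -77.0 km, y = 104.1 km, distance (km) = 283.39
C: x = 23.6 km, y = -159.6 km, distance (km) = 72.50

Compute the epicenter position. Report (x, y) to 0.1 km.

88.0 km east, -126.3 km north

Circle about each station: (x − 47.1)² + (y − 104.4)² = 234.30²; (x + 77.0)² + (y − 104.1)² = 283.39²; (x − 23.6)² + (y + 159.6)² = 72.50².
Subtracting the A equation from the B and C equations removes the quadratic terms:
-248.2 x − 0.6 y = -21765.36
-47.0 x − 528.0 y = 62551.59
Solving the 2×2 system: x ≈ 88.0, y ≈ -126.3 km.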